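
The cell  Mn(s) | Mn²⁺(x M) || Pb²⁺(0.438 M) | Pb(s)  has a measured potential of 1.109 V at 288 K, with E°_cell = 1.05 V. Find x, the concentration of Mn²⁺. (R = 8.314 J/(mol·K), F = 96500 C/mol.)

From the Nernst equation, ln Q = nF(E° − E)/RT = 2×96500×(1.05 − 1.109)/(8.314×288) = -4.756, so Q = 0.00860.
With Q = [Mn²⁺]/[Pb²⁺] and the known concentrations, [Mn²⁺] in the numerator gives [Mn²⁺] = 0.0038 M.

0.0038 M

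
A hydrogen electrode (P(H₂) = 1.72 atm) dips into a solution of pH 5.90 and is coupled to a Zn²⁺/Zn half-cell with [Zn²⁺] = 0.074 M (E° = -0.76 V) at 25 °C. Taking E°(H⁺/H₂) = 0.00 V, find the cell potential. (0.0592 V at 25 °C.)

The hydrogen couple is the cathode, so E°_cell = 0.76 V; n = 2.
[H⁺] = 10^(−5.90) = 1.3 × 10^-6 M, and Q = [Zn²⁺]·P(H₂) / [H⁺]^2 = 8.03 × 10^10.
E = E° − (0.0592/2) log Q = 0.76 − (0.0592/2)(10.905) = 0.437 V.

0.44 V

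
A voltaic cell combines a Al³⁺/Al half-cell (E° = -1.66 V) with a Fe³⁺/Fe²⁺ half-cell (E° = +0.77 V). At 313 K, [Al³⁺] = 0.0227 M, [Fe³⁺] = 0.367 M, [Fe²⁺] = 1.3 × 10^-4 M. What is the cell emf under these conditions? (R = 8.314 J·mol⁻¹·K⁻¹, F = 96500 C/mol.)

The Fe³⁺/Fe²⁺ couple has the higher reduction potential and acts as the cathode, so E°_cell = +0.77 − (-1.66) = 2.43 V.
Balancing electrons gives n = 3; the reaction quotient is Q = [Al³⁺]·[Fe²⁺]^3/[Fe³⁺]^3 = 1.01 × 10^-12.
E = E° − (RT/nF) ln Q = 2.43 − (8.314×313)/(3×96500) × (-27.622) = 2.430 + 0.248 = 2.678 V.

2.68 V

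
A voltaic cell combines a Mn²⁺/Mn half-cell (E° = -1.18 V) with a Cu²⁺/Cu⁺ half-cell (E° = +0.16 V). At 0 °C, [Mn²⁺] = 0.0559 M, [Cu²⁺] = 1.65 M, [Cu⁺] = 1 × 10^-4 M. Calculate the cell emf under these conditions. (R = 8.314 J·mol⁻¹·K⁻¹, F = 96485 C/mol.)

The Cu²⁺/Cu⁺ couple has the higher reduction potential and acts as the cathode, so E°_cell = +0.16 − (-1.18) = 1.34 V.
Balancing electrons gives n = 2; the reaction quotient is Q = [Mn²⁺]·[Cu⁺]^2/[Cu²⁺]^2 = 2.05 × 10^-10.
E = E° − (RT/nF) ln Q = 1.34 − (8.314×273)/(2×96485) × (-22.306) = 1.340 + 0.262 = 1.602 V.

1.60 V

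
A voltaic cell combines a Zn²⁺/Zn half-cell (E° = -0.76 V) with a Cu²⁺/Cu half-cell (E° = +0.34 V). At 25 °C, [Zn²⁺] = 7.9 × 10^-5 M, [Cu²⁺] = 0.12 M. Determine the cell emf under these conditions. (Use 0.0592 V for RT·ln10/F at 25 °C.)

The Cu²⁺/Cu couple has the higher reduction potential and acts as the cathode, so E°_cell = +0.34 − (-0.76) = 1.10 V.
Balancing electrons gives n = 2; the reaction quotient is Q = [Zn²⁺]/[Cu²⁺] = 6.58 × 10^-4.
At 25 °C, E = E° − (0.0592/n) log Q = 1.10 − (0.0592/2)(-3.182) = 1.100 + 0.094 = 1.194 V.

1.19 V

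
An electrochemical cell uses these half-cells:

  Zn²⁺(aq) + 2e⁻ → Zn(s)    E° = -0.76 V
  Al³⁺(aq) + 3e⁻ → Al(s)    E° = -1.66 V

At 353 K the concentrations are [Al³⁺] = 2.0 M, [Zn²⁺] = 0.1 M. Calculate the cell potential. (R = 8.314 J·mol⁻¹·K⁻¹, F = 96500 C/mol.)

0.858 V

The Zn²⁺/Zn couple has the higher reduction potential and acts as the cathode, so E°_cell = -0.76 − (-1.66) = 0.90 V.
Balancing electrons gives n = 6; the reaction quotient is Q = [Al³⁺]^2/[Zn²⁺]^3 = 4000.
E = E° − (RT/nF) ln Q = 0.90 − (8.314×353)/(6×96500) × (8.294) = 0.900 − 0.042 = 0.858 V.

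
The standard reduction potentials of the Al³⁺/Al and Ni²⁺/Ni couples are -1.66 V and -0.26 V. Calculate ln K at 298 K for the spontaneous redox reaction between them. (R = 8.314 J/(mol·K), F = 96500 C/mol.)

E°_cell = -0.26 − (-1.66) = 1.40 V, with n = 6 electrons transferred.
At equilibrium E = 0, so the Nernst equation gives ln K = nFE°/RT = (6)(96500)(1.40)/((8.314)(298)) = 327.18.

ln K = 327.2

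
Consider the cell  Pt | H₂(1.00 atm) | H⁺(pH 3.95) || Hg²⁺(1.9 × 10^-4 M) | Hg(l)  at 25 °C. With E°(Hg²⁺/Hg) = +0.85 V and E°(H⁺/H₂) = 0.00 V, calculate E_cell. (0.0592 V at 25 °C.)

The Hg²⁺/Hg couple is the cathode, so E°_cell = 0.85 V; n = 2.
[H⁺] = 10^(−3.95) = 1.1 × 10^-4 M, and Q = [H⁺]^2 / ([Hg²⁺]·P(H₂)) = 6.63 × 10^-5.
E = E° − (0.0592/2) log Q = 0.85 − (0.0592/2)(-4.179) = 0.974 V.

0.97 V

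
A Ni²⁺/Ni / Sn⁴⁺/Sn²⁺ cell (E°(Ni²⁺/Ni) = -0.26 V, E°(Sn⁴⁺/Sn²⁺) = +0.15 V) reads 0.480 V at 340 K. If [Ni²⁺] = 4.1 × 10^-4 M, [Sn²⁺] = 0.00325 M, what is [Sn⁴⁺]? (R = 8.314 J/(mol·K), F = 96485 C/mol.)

From the Nernst equation, ln Q = nF(E° − E)/RT = 2×96485×(0.41 − 0.480)/(8.314×340) = -4.779, so Q = 0.00841.
With Q = [Ni²⁺]·[Sn²⁺]/[Sn⁴⁺] and the known concentrations, [Sn⁴⁺] in the denominator gives [Sn⁴⁺] = 1.6 × 10^-4 M.

1.6 × 10^-4 M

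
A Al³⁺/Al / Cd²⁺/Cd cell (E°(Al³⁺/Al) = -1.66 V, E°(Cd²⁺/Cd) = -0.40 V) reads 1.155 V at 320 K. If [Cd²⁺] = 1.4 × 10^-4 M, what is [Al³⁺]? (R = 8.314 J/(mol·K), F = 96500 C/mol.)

0.15 M

From the Nernst equation, ln Q = nF(E° − E)/RT = 6×96500×(1.26 − 1.155)/(8.314×320) = 22.851, so Q = 8.4 × 10^9.
With Q = [Al³⁺]^2/[Cd²⁺]^3 and the known concentrations, [Al³⁺]^2 in the numerator gives [Al³⁺] = 0.15 M.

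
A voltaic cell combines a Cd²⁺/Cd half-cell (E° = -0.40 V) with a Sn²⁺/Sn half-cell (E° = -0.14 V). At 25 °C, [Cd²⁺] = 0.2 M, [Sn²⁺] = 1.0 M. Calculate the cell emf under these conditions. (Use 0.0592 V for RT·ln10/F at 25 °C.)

0.281 V

The Sn²⁺/Sn couple has the higher reduction potential and acts as the cathode, so E°_cell = -0.14 − (-0.40) = 0.26 V.
Balancing electrons gives n = 2; the reaction quotient is Q = [Cd²⁺]/[Sn²⁺] = 0.200.
At 25 °C, E = E° − (0.0592/n) log Q = 0.26 − (0.0592/2)(-0.699) = 0.260 + 0.021 = 0.281 V.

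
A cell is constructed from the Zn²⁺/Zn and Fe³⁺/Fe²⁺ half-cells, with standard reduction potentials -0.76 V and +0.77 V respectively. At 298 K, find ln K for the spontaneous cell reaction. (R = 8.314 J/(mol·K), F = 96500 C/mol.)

E°_cell = +0.77 − (-0.76) = 1.53 V, with n = 2 electrons transferred.
At equilibrium E = 0, so the Nernst equation gives ln K = nFE°/RT = (2)(96500)(1.53)/((8.314)(298)) = 119.19.

ln K = 119.2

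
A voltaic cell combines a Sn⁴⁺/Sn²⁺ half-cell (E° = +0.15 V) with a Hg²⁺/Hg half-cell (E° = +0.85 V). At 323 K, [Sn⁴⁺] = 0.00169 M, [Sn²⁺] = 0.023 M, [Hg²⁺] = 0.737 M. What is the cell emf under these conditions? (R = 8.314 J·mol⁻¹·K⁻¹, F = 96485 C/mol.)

0.732 V

The Hg²⁺/Hg couple has the higher reduction potential and acts as the cathode, so E°_cell = +0.85 − (+0.15) = 0.70 V.
Balancing electrons gives n = 2; the reaction quotient is Q = [Sn⁴⁺]/([Sn²⁺]·[Hg²⁺]) = 0.0997.
E = E° − (RT/nF) ln Q = 0.70 − (8.314×323)/(2×96485) × (-2.306) = 0.700 + 0.032 = 0.732 V.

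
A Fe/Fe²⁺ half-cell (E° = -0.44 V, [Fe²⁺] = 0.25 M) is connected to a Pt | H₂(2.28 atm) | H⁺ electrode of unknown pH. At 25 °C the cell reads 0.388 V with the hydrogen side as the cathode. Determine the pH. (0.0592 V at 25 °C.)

pH = 1.00

E°_cell = 0.44 V and n = 2.
log Q = n(E° − E)/0.0592 = 2×(0.44 − 0.388)/0.0592 = 1.757.
With Q = [Fe²⁺]·P(H₂) / [H⁺]^2, solving for [H⁺] gives log[H⁺] = -1.000, so pH = 1.00.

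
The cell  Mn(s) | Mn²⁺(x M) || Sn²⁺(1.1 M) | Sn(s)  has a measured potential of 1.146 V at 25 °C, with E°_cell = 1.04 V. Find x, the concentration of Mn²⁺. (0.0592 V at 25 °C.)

From the Nernst equation, log Q = n(E° − E)/0.0592 = 2(1.04 − 1.146)/0.0592 = -3.581, so Q = 2.62 × 10^-4.
With Q = [Mn²⁺]/[Sn²⁺] and the known concentrations, [Mn²⁺] in the numerator gives [Mn²⁺] = 2.9 × 10^-4 M.

2.9 × 10^-4 M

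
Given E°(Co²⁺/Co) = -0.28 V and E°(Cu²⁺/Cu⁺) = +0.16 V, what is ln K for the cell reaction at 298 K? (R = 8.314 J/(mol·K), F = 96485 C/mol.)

E°_cell = +0.16 − (-0.28) = 0.44 V, with n = 2 electrons transferred.
At equilibrium E = 0, so the Nernst equation gives ln K = nFE°/RT = (2)(96485)(0.44)/((8.314)(298)) = 34.27.

ln K = 34.3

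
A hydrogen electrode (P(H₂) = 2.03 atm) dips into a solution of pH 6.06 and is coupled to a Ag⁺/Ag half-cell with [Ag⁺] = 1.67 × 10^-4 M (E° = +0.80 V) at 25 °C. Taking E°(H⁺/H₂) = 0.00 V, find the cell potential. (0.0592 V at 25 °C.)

The Ag⁺/Ag couple is the cathode, so E°_cell = 0.80 V; n = 2.
[H⁺] = 10^(−6.06) = 8.7 × 10^-7 M, and Q = [H⁺]^2 / ([Ag⁺]^2·P(H₂)) = 1.34 × 10^-5.
E = E° − (0.0592/2) log Q = 0.80 − (0.0592/2)(-4.873) = 0.944 V.

0.94 V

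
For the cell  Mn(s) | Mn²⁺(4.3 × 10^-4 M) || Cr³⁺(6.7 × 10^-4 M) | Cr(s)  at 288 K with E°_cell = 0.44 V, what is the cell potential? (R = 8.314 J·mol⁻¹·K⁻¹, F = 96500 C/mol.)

Balancing electrons gives n = 6; the reaction quotient is Q = [Mn²⁺]^3/[Cr³⁺]^2 = 1.77 × 10^-4.
E = E° − (RT/nF) ln Q = 0.44 − (8.314×288)/(6×96500) × (-8.639) = 0.440 + 0.036 = 0.476 V.

0.476 V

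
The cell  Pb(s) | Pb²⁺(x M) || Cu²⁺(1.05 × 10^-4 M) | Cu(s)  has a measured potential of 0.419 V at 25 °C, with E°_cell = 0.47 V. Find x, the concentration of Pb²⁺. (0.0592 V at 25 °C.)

0.0055 M

From the Nernst equation, log Q = n(E° − E)/0.0592 = 2(0.47 − 0.419)/0.0592 = 1.723, so Q = 52.8.
With Q = [Pb²⁺]/[Cu²⁺] and the known concentrations, [Pb²⁺] in the numerator gives [Pb²⁺] = 0.0055 M.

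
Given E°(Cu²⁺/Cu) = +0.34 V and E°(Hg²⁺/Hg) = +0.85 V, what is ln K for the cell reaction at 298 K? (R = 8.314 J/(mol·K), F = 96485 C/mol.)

ln K = 39.7

E°_cell = +0.85 − (+0.34) = 0.51 V, with n = 2 electrons transferred.
At equilibrium E = 0, so the Nernst equation gives ln K = nFE°/RT = (2)(96485)(0.51)/((8.314)(298)) = 39.72.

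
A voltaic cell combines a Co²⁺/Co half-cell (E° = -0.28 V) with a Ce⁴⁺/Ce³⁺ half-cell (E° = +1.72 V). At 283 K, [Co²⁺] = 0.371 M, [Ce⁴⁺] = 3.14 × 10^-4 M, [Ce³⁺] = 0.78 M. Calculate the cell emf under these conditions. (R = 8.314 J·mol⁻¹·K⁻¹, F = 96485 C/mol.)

1.82 V

The Ce⁴⁺/Ce³⁺ couple has the higher reduction potential and acts as the cathode, so E°_cell = +1.72 − (-0.28) = 2.00 V.
Balancing electrons gives n = 2; the reaction quotient is Q = [Co²⁺]·[Ce³⁺]^2/[Ce⁴⁺]^2 = 2.29 × 10^6.
E = E° − (RT/nF) ln Q = 2.00 − (8.314×283)/(2×96485) × (14.644) = 2.000 − 0.179 = 1.821 V.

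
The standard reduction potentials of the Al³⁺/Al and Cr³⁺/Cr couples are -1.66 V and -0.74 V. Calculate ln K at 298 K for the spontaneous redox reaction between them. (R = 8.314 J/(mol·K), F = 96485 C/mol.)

E°_cell = -0.74 − (-1.66) = 0.92 V, with n = 3 electrons transferred.
At equilibrium E = 0, so the Nernst equation gives ln K = nFE°/RT = (3)(96485)(0.92)/((8.314)(298)) = 107.48.

ln K = 107.5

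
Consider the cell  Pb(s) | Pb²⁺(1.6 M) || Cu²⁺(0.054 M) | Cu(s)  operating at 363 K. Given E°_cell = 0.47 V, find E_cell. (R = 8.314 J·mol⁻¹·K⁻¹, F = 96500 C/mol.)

0.417 V

Balancing electrons gives n = 2; the reaction quotient is Q = [Pb²⁺]/[Cu²⁺] = 29.6.
E = E° − (RT/nF) ln Q = 0.47 − (8.314×363)/(2×96500) × (3.389) = 0.470 − 0.053 = 0.417 V.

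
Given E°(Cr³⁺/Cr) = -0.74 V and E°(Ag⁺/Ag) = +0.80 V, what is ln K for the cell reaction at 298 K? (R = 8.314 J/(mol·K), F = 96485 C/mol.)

ln K = 179.9

E°_cell = +0.80 − (-0.74) = 1.54 V, with n = 3 electrons transferred.
At equilibrium E = 0, so the Nernst equation gives ln K = nFE°/RT = (3)(96485)(1.54)/((8.314)(298)) = 179.92.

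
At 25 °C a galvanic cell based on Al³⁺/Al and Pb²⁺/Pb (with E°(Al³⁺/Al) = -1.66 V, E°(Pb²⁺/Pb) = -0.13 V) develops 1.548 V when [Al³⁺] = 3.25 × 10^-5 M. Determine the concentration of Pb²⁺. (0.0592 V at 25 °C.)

From the Nernst equation, log Q = n(E° − E)/0.0592 = 6(1.53 − 1.548)/0.0592 = -1.824, so Q = 0.0150.
With Q = [Al³⁺]^2/[Pb²⁺]^3 and the known concentrations, [Pb²⁺]^3 in the denominator gives [Pb²⁺] = 0.0041 M.

0.0041 M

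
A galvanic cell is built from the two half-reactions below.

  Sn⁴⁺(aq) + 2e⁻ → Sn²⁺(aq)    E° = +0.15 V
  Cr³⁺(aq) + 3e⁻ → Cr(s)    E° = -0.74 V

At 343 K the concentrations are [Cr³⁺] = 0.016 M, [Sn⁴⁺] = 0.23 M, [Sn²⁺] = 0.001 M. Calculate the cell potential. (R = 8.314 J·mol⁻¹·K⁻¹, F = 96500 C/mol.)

The Sn⁴⁺/Sn²⁺ couple has the higher reduction potential and acts as the cathode, so E°_cell = +0.15 − (-0.74) = 0.89 V.
Balancing electrons gives n = 6; the reaction quotient is Q = [Cr³⁺]^2·[Sn²⁺]^3/[Sn⁴⁺]^3 = 2.1 × 10^-11.
E = E° − (RT/nF) ln Q = 0.89 − (8.314×343)/(6×96500) × (-24.585) = 0.890 + 0.121 = 1.011 V.

1.01 V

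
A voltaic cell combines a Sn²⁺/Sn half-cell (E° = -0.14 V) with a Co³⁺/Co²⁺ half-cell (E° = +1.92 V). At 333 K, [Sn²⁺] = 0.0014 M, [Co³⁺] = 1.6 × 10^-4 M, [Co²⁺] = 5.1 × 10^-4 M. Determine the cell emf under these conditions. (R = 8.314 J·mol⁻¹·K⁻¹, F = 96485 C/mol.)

The Co³⁺/Co²⁺ couple has the higher reduction potential and acts as the cathode, so E°_cell = +1.92 − (-0.14) = 2.06 V.
Balancing electrons gives n = 2; the reaction quotient is Q = [Sn²⁺]·[Co²⁺]^2/[Co³⁺]^2 = 0.0142.
E = E° − (RT/nF) ln Q = 2.06 − (8.314×333)/(2×96485) × (-4.253) = 2.060 + 0.061 = 2.121 V.

2.12 V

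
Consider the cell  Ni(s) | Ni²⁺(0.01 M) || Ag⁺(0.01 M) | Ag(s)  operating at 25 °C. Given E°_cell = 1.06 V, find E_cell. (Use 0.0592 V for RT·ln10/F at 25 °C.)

Balancing electrons gives n = 2; the reaction quotient is Q = [Ni²⁺]/[Ag⁺]^2 = 100.
At 25 °C, E = E° − (0.0592/n) log Q = 1.06 − (0.0592/2)(2.000) = 1.060 − 0.059 = 1.001 V.

1.00 V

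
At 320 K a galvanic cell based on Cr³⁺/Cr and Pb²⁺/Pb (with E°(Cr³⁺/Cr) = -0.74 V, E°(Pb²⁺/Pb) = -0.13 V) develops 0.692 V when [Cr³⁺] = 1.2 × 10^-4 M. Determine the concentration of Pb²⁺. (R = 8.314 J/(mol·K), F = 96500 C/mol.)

From the Nernst equation, ln Q = nF(E° − E)/RT = 6×96500×(0.61 − 0.692)/(8.314×320) = -17.846, so Q = 1.78 × 10^-8.
With Q = [Cr³⁺]^2/[Pb²⁺]^3 and the known concentrations, [Pb²⁺]^3 in the denominator gives [Pb²⁺] = 0.93 M.

0.93 M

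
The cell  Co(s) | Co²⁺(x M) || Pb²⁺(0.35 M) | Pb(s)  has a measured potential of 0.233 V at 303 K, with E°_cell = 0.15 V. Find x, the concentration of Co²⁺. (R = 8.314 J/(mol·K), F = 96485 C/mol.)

6.1 × 10^-4 M

From the Nernst equation, ln Q = nF(E° − E)/RT = 2×96485×(0.15 − 0.233)/(8.314×303) = -6.358, so Q = 0.00173.
With Q = [Co²⁺]/[Pb²⁺] and the known concentrations, [Co²⁺] in the numerator gives [Co²⁺] = 6.1 × 10^-4 M.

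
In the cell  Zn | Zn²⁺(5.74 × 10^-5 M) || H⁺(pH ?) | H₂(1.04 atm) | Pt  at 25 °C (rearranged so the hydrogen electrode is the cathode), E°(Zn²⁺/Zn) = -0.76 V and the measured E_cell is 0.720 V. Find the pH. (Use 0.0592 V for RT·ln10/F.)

E°_cell = 0.76 V and n = 2.
log Q = n(E° − E)/0.0592 = 2×(0.76 − 0.720)/0.0592 = 1.351.
With Q = [Zn²⁺]·P(H₂) / [H⁺]^2, solving for [H⁺] gives log[H⁺] = -2.788, so pH = 2.79.

pH = 2.79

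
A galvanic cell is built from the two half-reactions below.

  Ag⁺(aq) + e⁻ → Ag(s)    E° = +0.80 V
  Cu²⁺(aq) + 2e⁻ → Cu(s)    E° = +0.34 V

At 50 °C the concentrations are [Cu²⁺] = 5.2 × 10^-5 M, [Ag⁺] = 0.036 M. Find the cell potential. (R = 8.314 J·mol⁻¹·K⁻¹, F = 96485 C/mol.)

The Ag⁺/Ag couple has the higher reduction potential and acts as the cathode, so E°_cell = +0.80 − (+0.34) = 0.46 V.
Balancing electrons gives n = 2; the reaction quotient is Q = [Cu²⁺]/[Ag⁺]^2 = 0.0401.
E = E° − (RT/nF) ln Q = 0.46 − (8.314×323)/(2×96485) × (-3.216) = 0.460 + 0.045 = 0.505 V.

0.505 V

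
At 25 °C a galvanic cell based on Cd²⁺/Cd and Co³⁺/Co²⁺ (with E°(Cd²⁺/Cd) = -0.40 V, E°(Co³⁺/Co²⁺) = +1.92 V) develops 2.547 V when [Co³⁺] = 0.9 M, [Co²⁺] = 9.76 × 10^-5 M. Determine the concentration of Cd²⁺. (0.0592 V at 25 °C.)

From the Nernst equation, log Q = n(E° − E)/0.0592 = 2(2.32 − 2.547)/0.0592 = -7.669, so Q = 2.14 × 10^-8.
With Q = [Cd²⁺]·[Co²⁺]^2/[Co³⁺]^2 and the known concentrations, [Cd²⁺] in the numerator gives [Cd²⁺] = 1.8 M.

1.8 M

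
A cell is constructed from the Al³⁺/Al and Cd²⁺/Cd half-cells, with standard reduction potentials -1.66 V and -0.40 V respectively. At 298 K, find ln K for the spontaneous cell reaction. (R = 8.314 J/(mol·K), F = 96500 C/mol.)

E°_cell = -0.40 − (-1.66) = 1.26 V, with n = 6 electrons transferred.
At equilibrium E = 0, so the Nernst equation gives ln K = nFE°/RT = (6)(96500)(1.26)/((8.314)(298)) = 294.46.

ln K = 294.5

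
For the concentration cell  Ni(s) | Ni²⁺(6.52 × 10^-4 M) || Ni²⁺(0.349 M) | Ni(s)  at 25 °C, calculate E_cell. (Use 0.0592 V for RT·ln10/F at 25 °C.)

0.081 V

Both half-cells are Ni²⁺/Ni, so E°_cell = 0. The concentrated side is the cathode; the cell reaction moves Ni²⁺ from high to low concentration with n = 2.
Q = [Ni²⁺]_dilute/[Ni²⁺]_conc = 6.52 × 10^-4/0.349 = 0.00187.
E = 0 − (0.0592/2) log Q = −(0.0592/2)(-2.729) = 0.0808 V.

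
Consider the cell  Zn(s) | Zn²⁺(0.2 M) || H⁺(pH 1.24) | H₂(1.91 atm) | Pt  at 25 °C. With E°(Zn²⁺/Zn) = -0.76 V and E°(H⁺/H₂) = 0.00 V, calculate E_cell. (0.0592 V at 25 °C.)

0.70 V

The hydrogen couple is the cathode, so E°_cell = 0.76 V; n = 2.
[H⁺] = 10^(−1.24) = 0.058 M, and Q = [Zn²⁺]·P(H₂) / [H⁺]^2 = 115.
E = E° − (0.0592/2) log Q = 0.76 − (0.0592/2)(2.062) = 0.699 V.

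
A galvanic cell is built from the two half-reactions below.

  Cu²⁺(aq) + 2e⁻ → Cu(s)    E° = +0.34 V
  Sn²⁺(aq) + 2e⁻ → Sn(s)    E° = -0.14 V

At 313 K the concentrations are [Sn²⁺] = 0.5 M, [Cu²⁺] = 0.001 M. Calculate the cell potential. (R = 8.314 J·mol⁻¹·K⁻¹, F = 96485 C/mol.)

The Cu²⁺/Cu couple has the higher reduction potential and acts as the cathode, so E°_cell = +0.34 − (-0.14) = 0.48 V.
Balancing electrons gives n = 2; the reaction quotient is Q = [Sn²⁺]/[Cu²⁺] = 500.
E = E° − (RT/nF) ln Q = 0.48 − (8.314×313)/(2×96485) × (6.215) = 0.480 − 0.084 = 0.396 V.

0.396 V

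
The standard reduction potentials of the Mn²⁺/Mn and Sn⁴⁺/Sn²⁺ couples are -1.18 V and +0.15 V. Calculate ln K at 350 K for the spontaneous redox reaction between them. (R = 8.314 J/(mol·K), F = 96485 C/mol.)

E°_cell = +0.15 − (-1.18) = 1.33 V, with n = 2 electrons transferred.
At equilibrium E = 0, so the Nernst equation gives ln K = nFE°/RT = (2)(96485)(1.33)/((8.314)(350)) = 88.20.

ln K = 88.2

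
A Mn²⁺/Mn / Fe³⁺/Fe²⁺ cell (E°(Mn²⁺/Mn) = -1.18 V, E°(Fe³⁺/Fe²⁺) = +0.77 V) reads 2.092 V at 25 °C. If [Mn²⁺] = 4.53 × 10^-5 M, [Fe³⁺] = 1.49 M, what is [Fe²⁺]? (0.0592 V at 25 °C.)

From the Nernst equation, log Q = n(E° − E)/0.0592 = 2(1.95 − 2.092)/0.0592 = -4.797, so Q = 1.59 × 10^-5.
With Q = [Mn²⁺]·[Fe²⁺]^2/[Fe³⁺]^2 and the known concentrations, [Fe²⁺]^2 in the numerator gives [Fe²⁺] = 0.88 M.

0.88 M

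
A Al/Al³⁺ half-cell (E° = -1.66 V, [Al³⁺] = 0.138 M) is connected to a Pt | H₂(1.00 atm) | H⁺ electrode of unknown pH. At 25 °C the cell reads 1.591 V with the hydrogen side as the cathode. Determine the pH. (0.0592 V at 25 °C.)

E°_cell = 1.66 V and n = 6.
log Q = n(E° − E)/0.0592 = 6×(1.66 − 1.591)/0.0592 = 6.993.
With Q = [Al³⁺]^2·P(H₂)^3 / [H⁺]^6, solving for [H⁺] gives log[H⁺] = -1.452, so pH = 1.45.

pH = 1.45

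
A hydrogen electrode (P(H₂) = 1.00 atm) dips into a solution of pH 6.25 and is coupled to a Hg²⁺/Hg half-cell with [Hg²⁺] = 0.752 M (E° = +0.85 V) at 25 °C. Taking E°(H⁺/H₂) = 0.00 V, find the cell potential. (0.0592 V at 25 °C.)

1.22 V

The Hg²⁺/Hg couple is the cathode, so E°_cell = 0.85 V; n = 2.
[H⁺] = 10^(−6.25) = 5.6 × 10^-7 M, and Q = [H⁺]^2 / ([Hg²⁺]·P(H₂)) = 4.21 × 10^-13.
E = E° − (0.0592/2) log Q = 0.85 − (0.0592/2)(-12.376) = 1.216 V.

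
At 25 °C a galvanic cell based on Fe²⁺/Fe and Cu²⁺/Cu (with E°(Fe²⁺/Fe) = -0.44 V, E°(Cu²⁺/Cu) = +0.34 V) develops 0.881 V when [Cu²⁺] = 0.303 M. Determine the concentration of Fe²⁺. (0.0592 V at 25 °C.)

From the Nernst equation, log Q = n(E° − E)/0.0592 = 2(0.78 − 0.881)/0.0592 = -3.412, so Q = 3.87 × 10^-4.
With Q = [Fe²⁺]/[Cu²⁺] and the known concentrations, [Fe²⁺] in the numerator gives [Fe²⁺] = 1.2 × 10^-4 M.

1.2 × 10^-4 M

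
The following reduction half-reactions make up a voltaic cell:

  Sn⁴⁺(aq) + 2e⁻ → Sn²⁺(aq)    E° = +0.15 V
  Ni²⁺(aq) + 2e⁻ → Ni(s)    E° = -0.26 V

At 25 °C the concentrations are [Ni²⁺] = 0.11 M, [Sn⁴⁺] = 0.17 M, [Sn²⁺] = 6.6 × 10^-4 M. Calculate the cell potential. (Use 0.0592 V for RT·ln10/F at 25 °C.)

0.510 V

The Sn⁴⁺/Sn²⁺ couple has the higher reduction potential and acts as the cathode, so E°_cell = +0.15 − (-0.26) = 0.41 V.
Balancing electrons gives n = 2; the reaction quotient is Q = [Ni²⁺]·[Sn²⁺]/[Sn⁴⁺] = 4.27 × 10^-4.
At 25 °C, E = E° − (0.0592/n) log Q = 0.41 − (0.0592/2)(-3.370) = 0.410 + 0.100 = 0.510 V.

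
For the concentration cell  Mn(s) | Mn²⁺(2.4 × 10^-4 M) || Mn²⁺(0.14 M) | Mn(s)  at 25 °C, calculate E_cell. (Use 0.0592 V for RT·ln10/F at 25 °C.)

Both half-cells are Mn²⁺/Mn, so E°_cell = 0. The concentrated side is the cathode; the cell reaction moves Mn²⁺ from high to low concentration with n = 2.
Q = [Mn²⁺]_dilute/[Mn²⁺]_conc = 2.4 × 10^-4/0.14 = 0.00171.
E = 0 − (0.0592/2) log Q = −(0.0592/2)(-2.766) = 0.0819 V.

0.082 V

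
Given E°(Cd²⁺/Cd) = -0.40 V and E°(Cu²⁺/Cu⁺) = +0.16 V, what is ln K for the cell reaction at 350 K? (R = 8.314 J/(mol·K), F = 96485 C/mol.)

ln K = 37.1

E°_cell = +0.16 − (-0.40) = 0.56 V, with n = 2 electrons transferred.
At equilibrium E = 0, so the Nernst equation gives ln K = nFE°/RT = (2)(96485)(0.56)/((8.314)(350)) = 37.14.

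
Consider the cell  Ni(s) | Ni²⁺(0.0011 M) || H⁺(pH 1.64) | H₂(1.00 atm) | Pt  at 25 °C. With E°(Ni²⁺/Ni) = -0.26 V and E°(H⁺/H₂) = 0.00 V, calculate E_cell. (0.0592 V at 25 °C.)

0.25 V

The hydrogen couple is the cathode, so E°_cell = 0.26 V; n = 2.
[H⁺] = 10^(−1.64) = 0.023 M, and Q = [Ni²⁺]·P(H₂) / [H⁺]^2 = 2.10.
E = E° − (0.0592/2) log Q = 0.26 − (0.0592/2)(0.321) = 0.250 V.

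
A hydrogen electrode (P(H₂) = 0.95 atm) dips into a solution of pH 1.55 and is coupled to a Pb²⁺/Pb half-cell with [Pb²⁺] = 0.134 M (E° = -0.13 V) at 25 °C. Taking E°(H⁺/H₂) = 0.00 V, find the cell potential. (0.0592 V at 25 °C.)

0.065 V

The hydrogen couple is the cathode, so E°_cell = 0.13 V; n = 2.
[H⁺] = 10^(−1.55) = 0.028 M, and Q = [Pb²⁺]·P(H₂) / [H⁺]^2 = 160.
E = E° − (0.0592/2) log Q = 0.13 − (0.0592/2)(2.205) = 0.065 V.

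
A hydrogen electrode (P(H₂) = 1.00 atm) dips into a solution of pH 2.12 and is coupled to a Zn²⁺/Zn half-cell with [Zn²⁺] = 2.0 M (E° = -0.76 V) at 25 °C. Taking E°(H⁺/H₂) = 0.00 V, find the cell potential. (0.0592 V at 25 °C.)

0.63 V

The hydrogen couple is the cathode, so E°_cell = 0.76 V; n = 2.
[H⁺] = 10^(−2.12) = 0.0076 M, and Q = [Zn²⁺]·P(H₂) / [H⁺]^2 = 3.48 × 10^4.
E = E° − (0.0592/2) log Q = 0.76 − (0.0592/2)(4.541) = 0.626 V.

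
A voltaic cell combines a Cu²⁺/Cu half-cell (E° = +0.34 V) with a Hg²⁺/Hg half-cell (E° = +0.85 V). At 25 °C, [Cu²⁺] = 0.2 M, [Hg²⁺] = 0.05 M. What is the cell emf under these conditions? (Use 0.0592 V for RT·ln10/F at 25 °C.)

0.492 V

The Hg²⁺/Hg couple has the higher reduction potential and acts as the cathode, so E°_cell = +0.85 − (+0.34) = 0.51 V.
Balancing electrons gives n = 2; the reaction quotient is Q = [Cu²⁺]/[Hg²⁺] = 4.00.
At 25 °C, E = E° − (0.0592/n) log Q = 0.51 − (0.0592/2)(0.602) = 0.510 − 0.018 = 0.492 V.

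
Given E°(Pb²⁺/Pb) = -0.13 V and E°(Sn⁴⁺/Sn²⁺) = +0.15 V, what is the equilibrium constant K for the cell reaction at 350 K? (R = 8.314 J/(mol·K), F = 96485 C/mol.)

1.2 × 10^8

E°_cell = +0.15 − (-0.13) = 0.28 V, with n = 2 electrons transferred.
At equilibrium E = 0, so the Nernst equation gives ln K = nFE°/RT = (2)(96485)(0.28)/((8.314)(350)) = 18.57.
K = e^18.57 = 1.2 × 10^8.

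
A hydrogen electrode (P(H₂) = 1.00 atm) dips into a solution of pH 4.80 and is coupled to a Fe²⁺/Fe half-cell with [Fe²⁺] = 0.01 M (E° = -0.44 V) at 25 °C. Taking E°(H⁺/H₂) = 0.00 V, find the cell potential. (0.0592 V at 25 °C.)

The hydrogen couple is the cathode, so E°_cell = 0.44 V; n = 2.
[H⁺] = 10^(−4.80) = 1.6 × 10^-5 M, and Q = [Fe²⁺]·P(H₂) / [H⁺]^2 = 3.98 × 10^7.
E = E° − (0.0592/2) log Q = 0.44 − (0.0592/2)(7.600) = 0.215 V.

0.22 V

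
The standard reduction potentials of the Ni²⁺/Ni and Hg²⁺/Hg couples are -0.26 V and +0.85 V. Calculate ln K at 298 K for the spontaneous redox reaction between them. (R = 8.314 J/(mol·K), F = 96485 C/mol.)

ln K = 86.5

E°_cell = +0.85 − (-0.26) = 1.11 V, with n = 2 electrons transferred.
At equilibrium E = 0, so the Nernst equation gives ln K = nFE°/RT = (2)(96485)(1.11)/((8.314)(298)) = 86.45.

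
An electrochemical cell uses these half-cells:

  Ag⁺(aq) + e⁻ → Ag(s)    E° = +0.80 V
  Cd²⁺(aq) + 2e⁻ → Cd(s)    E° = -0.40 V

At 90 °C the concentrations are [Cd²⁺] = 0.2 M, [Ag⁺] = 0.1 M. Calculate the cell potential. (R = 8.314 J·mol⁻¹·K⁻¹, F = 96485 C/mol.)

The Ag⁺/Ag couple has the higher reduction potential and acts as the cathode, so E°_cell = +0.80 − (-0.40) = 1.20 V.
Balancing electrons gives n = 2; the reaction quotient is Q = [Cd²⁺]/[Ag⁺]^2 = 20.0.
E = E° − (RT/nF) ln Q = 1.20 − (8.314×363)/(2×96485) × (2.996) = 1.200 − 0.047 = 1.153 V.

1.15 V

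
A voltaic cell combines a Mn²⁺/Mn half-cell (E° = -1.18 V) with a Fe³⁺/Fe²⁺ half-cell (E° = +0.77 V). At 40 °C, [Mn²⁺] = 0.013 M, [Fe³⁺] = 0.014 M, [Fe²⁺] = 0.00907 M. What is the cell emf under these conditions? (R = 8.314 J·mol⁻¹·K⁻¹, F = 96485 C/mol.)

The Fe³⁺/Fe²⁺ couple has the higher reduction potential and acts as the cathode, so E°_cell = +0.77 − (-1.18) = 1.95 V.
Balancing electrons gives n = 2; the reaction quotient is Q = [Mn²⁺]·[Fe²⁺]^2/[Fe³⁺]^2 = 0.00546.
E = E° − (RT/nF) ln Q = 1.95 − (8.314×313)/(2×96485) × (-5.211) = 1.950 + 0.070 = 2.020 V.

2.02 V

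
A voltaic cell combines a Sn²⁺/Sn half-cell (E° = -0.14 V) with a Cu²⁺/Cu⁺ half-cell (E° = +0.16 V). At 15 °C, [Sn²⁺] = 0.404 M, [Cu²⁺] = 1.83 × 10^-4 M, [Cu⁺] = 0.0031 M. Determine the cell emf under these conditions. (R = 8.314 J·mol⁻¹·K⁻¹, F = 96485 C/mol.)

The Cu²⁺/Cu⁺ couple has the higher reduction potential and acts as the cathode, so E°_cell = +0.16 − (-0.14) = 0.30 V.
Balancing electrons gives n = 2; the reaction quotient is Q = [Sn²⁺]·[Cu⁺]^2/[Cu²⁺]^2 = 116.
E = E° − (RT/nF) ln Q = 0.30 − (8.314×288)/(2×96485) × (4.753) = 0.300 − 0.059 = 0.241 V.

0.241 V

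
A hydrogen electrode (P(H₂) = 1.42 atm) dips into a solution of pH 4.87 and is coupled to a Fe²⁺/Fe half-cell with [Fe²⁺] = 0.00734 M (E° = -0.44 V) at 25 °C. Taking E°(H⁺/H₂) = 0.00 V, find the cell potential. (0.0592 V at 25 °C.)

The hydrogen couple is the cathode, so E°_cell = 0.44 V; n = 2.
[H⁺] = 10^(−4.87) = 1.3 × 10^-5 M, and Q = [Fe²⁺]·P(H₂) / [H⁺]^2 = 5.73 × 10^7.
E = E° − (0.0592/2) log Q = 0.44 − (0.0592/2)(7.758) = 0.210 V.

0.21 V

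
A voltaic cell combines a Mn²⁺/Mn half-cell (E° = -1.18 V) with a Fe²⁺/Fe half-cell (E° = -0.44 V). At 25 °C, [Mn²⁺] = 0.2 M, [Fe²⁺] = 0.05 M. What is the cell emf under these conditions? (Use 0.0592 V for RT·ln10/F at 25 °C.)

0.722 V

The Fe²⁺/Fe couple has the higher reduction potential and acts as the cathode, so E°_cell = -0.44 − (-1.18) = 0.74 V.
Balancing electrons gives n = 2; the reaction quotient is Q = [Mn²⁺]/[Fe²⁺] = 4.00.
At 25 °C, E = E° − (0.0592/n) log Q = 0.74 − (0.0592/2)(0.602) = 0.740 − 0.018 = 0.722 V.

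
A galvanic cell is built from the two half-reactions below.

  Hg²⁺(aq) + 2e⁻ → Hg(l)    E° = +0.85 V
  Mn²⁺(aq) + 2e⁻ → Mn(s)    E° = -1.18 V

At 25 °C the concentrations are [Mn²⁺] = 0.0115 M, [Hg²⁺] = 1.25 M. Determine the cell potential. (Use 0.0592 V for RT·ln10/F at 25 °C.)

The Hg²⁺/Hg couple has the higher reduction potential and acts as the cathode, so E°_cell = +0.85 − (-1.18) = 2.03 V.
Balancing electrons gives n = 2; the reaction quotient is Q = [Mn²⁺]/[Hg²⁺] = 0.00920.
At 25 °C, E = E° − (0.0592/n) log Q = 2.03 − (0.0592/2)(-2.036) = 2.030 + 0.060 = 2.090 V.

2.09 V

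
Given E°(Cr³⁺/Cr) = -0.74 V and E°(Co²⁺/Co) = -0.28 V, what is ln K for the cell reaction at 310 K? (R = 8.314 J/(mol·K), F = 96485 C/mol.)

ln K = 103.3

E°_cell = -0.28 − (-0.74) = 0.46 V, with n = 6 electrons transferred.
At equilibrium E = 0, so the Nernst equation gives ln K = nFE°/RT = (6)(96485)(0.46)/((8.314)(310)) = 103.32.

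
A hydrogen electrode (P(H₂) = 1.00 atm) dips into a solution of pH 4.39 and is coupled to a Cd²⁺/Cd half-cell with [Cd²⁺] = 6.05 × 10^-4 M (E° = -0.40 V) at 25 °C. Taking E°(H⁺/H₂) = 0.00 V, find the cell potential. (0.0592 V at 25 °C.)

The hydrogen couple is the cathode, so E°_cell = 0.40 V; n = 2.
[H⁺] = 10^(−4.39) = 4.1 × 10^-5 M, and Q = [Cd²⁺]·P(H₂) / [H⁺]^2 = 3.65 × 10^5.
E = E° − (0.0592/2) log Q = 0.40 − (0.0592/2)(5.562) = 0.235 V.

0.24 V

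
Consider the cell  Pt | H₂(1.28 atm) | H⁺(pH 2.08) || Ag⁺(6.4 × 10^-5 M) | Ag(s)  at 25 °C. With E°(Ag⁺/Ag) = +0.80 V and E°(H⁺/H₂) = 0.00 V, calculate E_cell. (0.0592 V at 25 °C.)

0.68 V

The Ag⁺/Ag couple is the cathode, so E°_cell = 0.80 V; n = 2.
[H⁺] = 10^(−2.08) = 0.0083 M, and Q = [H⁺]^2 / ([Ag⁺]^2·P(H₂)) = 1.32 × 10^4.
E = E° − (0.0592/2) log Q = 0.80 − (0.0592/2)(4.120) = 0.678 V.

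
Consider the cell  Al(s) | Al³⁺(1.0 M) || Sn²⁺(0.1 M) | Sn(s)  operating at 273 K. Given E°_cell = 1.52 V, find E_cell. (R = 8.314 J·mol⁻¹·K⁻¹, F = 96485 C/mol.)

1.49 V

Balancing electrons gives n = 6; the reaction quotient is Q = [Al³⁺]^2/[Sn²⁺]^3 = 1000.
E = E° − (RT/nF) ln Q = 1.52 − (8.314×273)/(6×96485) × (6.908) = 1.520 − 0.027 = 1.493 V.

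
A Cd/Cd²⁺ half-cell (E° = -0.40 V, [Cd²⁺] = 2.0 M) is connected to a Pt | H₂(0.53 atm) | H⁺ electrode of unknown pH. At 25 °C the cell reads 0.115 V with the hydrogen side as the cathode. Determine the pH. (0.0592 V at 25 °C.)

E°_cell = 0.40 V and n = 2.
log Q = n(E° − E)/0.0592 = 2×(0.40 − 0.115)/0.0592 = 9.628.
With Q = [Cd²⁺]·P(H₂) / [H⁺]^2, solving for [H⁺] gives log[H⁺] = -4.802, so pH = 4.80.

pH = 4.80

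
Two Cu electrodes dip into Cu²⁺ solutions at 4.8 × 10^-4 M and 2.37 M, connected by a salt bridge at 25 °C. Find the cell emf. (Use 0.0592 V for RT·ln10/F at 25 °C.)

Both half-cells are Cu²⁺/Cu, so E°_cell = 0. The concentrated side is the cathode; the cell reaction moves Cu²⁺ from high to low concentration with n = 2.
Q = [Cu²⁺]_dilute/[Cu²⁺]_conc = 4.8 × 10^-4/2.37 = 2.03 × 10^-4.
E = 0 − (0.0592/2) log Q = −(0.0592/2)(-3.694) = 0.1093 V.

0.11 V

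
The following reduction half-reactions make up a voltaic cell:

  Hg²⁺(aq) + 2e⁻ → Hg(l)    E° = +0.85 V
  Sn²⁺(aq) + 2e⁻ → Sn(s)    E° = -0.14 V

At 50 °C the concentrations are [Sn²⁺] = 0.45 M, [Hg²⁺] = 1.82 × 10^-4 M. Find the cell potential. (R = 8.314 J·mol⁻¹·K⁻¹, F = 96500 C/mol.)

0.881 V

The Hg²⁺/Hg couple has the higher reduction potential and acts as the cathode, so E°_cell = +0.85 − (-0.14) = 0.99 V.
Balancing electrons gives n = 2; the reaction quotient is Q = [Sn²⁺]/[Hg²⁺] = 2470.
E = E° − (RT/nF) ln Q = 0.99 − (8.314×323)/(2×96500) × (7.813) = 0.990 − 0.109 = 0.881 V.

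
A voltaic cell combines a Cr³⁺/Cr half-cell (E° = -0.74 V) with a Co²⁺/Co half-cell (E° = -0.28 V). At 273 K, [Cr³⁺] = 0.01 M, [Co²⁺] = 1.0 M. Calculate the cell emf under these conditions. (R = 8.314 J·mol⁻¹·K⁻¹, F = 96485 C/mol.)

0.496 V

The Co²⁺/Co couple has the higher reduction potential and acts as the cathode, so E°_cell = -0.28 − (-0.74) = 0.46 V.
Balancing electrons gives n = 6; the reaction quotient is Q = [Cr³⁺]^2/[Co²⁺]^3 = 1 × 10^-4.
E = E° − (RT/nF) ln Q = 0.46 − (8.314×273)/(6×96485) × (-9.210) = 0.460 + 0.036 = 0.496 V.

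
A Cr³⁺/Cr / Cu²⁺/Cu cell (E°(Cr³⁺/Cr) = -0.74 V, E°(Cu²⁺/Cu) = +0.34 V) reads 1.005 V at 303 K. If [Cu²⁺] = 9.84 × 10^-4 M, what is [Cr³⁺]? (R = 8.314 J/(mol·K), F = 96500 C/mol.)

0.17 M

From the Nernst equation, ln Q = nF(E° − E)/RT = 6×96500×(1.08 − 1.005)/(8.314×303) = 17.238, so Q = 3.06 × 10^7.
With Q = [Cr³⁺]^2/[Cu²⁺]^3 and the known concentrations, [Cr³⁺]^2 in the numerator gives [Cr³⁺] = 0.17 M.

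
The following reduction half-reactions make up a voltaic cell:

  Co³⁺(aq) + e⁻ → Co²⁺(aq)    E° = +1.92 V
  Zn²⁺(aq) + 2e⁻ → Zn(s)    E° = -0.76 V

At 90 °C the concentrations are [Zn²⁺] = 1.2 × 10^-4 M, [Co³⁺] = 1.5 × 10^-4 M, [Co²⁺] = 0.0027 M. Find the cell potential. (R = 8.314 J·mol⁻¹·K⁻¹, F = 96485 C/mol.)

The Co³⁺/Co²⁺ couple has the higher reduction potential and acts as the cathode, so E°_cell = +1.92 − (-0.76) = 2.68 V.
Balancing electrons gives n = 2; the reaction quotient is Q = [Zn²⁺]·[Co²⁺]^2/[Co³⁺]^2 = 0.0389.
E = E° − (RT/nF) ln Q = 2.68 − (8.314×363)/(2×96485) × (-3.247) = 2.680 + 0.051 = 2.731 V.

2.73 V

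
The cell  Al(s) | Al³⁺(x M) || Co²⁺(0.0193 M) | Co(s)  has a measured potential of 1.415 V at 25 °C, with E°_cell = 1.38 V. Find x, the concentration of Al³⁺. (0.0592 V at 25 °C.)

4.5 × 10^-5 M

From the Nernst equation, log Q = n(E° − E)/0.0592 = 6(1.38 − 1.415)/0.0592 = -3.547, so Q = 2.84 × 10^-4.
With Q = [Al³⁺]^2/[Co²⁺]^3 and the known concentrations, [Al³⁺]^2 in the numerator gives [Al³⁺] = 4.5 × 10^-5 M.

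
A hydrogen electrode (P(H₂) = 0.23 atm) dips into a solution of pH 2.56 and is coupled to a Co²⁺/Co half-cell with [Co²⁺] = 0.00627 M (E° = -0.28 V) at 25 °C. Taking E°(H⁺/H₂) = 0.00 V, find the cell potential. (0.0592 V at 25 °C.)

0.21 V

The hydrogen couple is the cathode, so E°_cell = 0.28 V; n = 2.
[H⁺] = 10^(−2.56) = 0.0028 M, and Q = [Co²⁺]·P(H₂) / [H⁺]^2 = 190.
E = E° − (0.0592/2) log Q = 0.28 − (0.0592/2)(2.279) = 0.213 V.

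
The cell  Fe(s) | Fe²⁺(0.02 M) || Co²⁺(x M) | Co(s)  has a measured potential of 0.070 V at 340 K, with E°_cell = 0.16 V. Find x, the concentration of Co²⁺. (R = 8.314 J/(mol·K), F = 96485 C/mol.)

4.3 × 10^-5 M

From the Nernst equation, ln Q = nF(E° − E)/RT = 2×96485×(0.16 − 0.070)/(8.314×340) = 6.144, so Q = 466.
With Q = [Fe²⁺]/[Co²⁺] and the known concentrations, [Co²⁺] in the denominator gives [Co²⁺] = 4.3 × 10^-5 M.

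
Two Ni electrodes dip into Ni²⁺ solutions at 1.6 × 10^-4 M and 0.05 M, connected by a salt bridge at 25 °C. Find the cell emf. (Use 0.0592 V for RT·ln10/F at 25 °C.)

0.074 V

Both half-cells are Ni²⁺/Ni, so E°_cell = 0. The concentrated side is the cathode; the cell reaction moves Ni²⁺ from high to low concentration with n = 2.
Q = [Ni²⁺]_dilute/[Ni²⁺]_conc = 1.6 × 10^-4/0.05 = 0.00320.
E = 0 − (0.0592/2) log Q = −(0.0592/2)(-2.495) = 0.0739 V.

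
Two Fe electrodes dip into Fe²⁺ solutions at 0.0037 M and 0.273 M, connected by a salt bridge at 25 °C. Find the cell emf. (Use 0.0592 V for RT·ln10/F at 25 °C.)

Both half-cells are Fe²⁺/Fe, so E°_cell = 0. The concentrated side is the cathode; the cell reaction moves Fe²⁺ from high to low concentration with n = 2.
Q = [Fe²⁺]_dilute/[Fe²⁺]_conc = 0.0037/0.273 = 0.0136.
E = 0 − (0.0592/2) log Q = −(0.0592/2)(-1.868) = 0.0553 V.

0.055 V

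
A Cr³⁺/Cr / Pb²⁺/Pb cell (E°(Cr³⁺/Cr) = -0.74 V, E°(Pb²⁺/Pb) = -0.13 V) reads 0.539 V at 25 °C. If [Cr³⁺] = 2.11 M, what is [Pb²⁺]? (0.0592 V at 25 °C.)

From the Nernst equation, log Q = n(E° − E)/0.0592 = 6(0.61 − 0.539)/0.0592 = 7.196, so Q = 1.57 × 10^7.
With Q = [Cr³⁺]^2/[Pb²⁺]^3 and the known concentrations, [Pb²⁺]^3 in the denominator gives [Pb²⁺] = 0.0066 M.

0.0066 M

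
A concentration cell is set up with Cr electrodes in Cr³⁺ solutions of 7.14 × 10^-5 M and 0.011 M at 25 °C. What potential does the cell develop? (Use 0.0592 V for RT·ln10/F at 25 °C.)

Both half-cells are Cr³⁺/Cr, so E°_cell = 0. The concentrated side is the cathode; the cell reaction moves Cr³⁺ from high to low concentration with n = 3.
Q = [Cr³⁺]_dilute/[Cr³⁺]_conc = 7.14 × 10^-5/0.011 = 0.00649.
E = 0 − (0.0592/3) log Q = −(0.0592/3)(-2.188) = 0.0432 V.

0.043 V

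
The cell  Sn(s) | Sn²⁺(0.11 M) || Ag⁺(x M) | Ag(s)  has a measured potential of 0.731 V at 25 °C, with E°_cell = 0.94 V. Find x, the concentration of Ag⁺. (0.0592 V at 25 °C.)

From the Nernst equation, log Q = n(E° − E)/0.0592 = 2(0.94 − 0.731)/0.0592 = 7.061, so Q = 1.15 × 10^7.
With Q = [Sn²⁺]/[Ag⁺]^2 and the known concentrations, [Ag⁺]^2 in the denominator gives [Ag⁺] = 9.8 × 10^-5 M.

9.8 × 10^-5 M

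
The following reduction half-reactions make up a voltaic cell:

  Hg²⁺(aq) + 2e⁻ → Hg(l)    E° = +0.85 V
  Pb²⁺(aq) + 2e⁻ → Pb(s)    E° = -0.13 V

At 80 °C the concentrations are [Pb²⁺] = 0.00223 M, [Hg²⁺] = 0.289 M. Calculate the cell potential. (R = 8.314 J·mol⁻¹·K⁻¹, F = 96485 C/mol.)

The Hg²⁺/Hg couple has the higher reduction potential and acts as the cathode, so E°_cell = +0.85 − (-0.13) = 0.98 V.
Balancing electrons gives n = 2; the reaction quotient is Q = [Pb²⁺]/[Hg²⁺] = 0.00772.
E = E° − (RT/nF) ln Q = 0.98 − (8.314×353)/(2×96485) × (-4.864) = 0.980 + 0.074 = 1.054 V.

1.05 V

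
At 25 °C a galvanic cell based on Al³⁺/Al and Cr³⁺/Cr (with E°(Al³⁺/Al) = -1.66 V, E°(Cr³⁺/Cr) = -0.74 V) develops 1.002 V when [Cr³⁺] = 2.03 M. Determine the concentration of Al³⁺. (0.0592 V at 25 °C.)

1.4 × 10^-4 M

From the Nernst equation, log Q = n(E° − E)/0.0592 = 3(0.92 − 1.002)/0.0592 = -4.155, so Q = 6.99 × 10^-5.
With Q = [Al³⁺]/[Cr³⁺] and the known concentrations, [Al³⁺] in the numerator gives [Al³⁺] = 1.4 × 10^-4 M.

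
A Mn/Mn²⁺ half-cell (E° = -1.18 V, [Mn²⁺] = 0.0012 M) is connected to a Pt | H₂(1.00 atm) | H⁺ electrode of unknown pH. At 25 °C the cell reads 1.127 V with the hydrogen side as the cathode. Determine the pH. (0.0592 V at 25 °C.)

pH = 2.36

E°_cell = 1.18 V and n = 2.
log Q = n(E° − E)/0.0592 = 2×(1.18 − 1.127)/0.0592 = 1.791.
With Q = [Mn²⁺]·P(H₂) / [H⁺]^2, solving for [H⁺] gives log[H⁺] = -2.356, so pH = 2.36.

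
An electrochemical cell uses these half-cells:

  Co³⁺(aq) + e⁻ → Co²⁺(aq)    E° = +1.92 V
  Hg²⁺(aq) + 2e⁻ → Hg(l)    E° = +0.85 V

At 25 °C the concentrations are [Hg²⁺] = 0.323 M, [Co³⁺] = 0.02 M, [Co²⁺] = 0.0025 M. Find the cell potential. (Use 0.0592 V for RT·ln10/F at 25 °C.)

1.14 V

The Co³⁺/Co²⁺ couple has the higher reduction potential and acts as the cathode, so E°_cell = +1.92 − (+0.85) = 1.07 V.
Balancing electrons gives n = 2; the reaction quotient is Q = [Hg²⁺]·[Co²⁺]^2/[Co³⁺]^2 = 0.00505.
At 25 °C, E = E° − (0.0592/n) log Q = 1.07 − (0.0592/2)(-2.297) = 1.070 + 0.068 = 1.138 V.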